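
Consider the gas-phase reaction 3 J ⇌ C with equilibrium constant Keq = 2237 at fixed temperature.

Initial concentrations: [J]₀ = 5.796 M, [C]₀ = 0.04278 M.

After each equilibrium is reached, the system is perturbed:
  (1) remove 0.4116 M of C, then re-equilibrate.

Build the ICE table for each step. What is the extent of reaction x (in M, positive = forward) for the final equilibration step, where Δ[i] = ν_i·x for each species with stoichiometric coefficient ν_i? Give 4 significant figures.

x = 0.002411 M

Q₀ = 2.1971e-04 vs Keq = 2237 ⇒ Q<K, forward
Step 1:
                  J         C
  init        5.796   0.04278
  Δ          -5.701       1.9
  eq        0.09541     1.943
  solve Keq expr → x = 1.9; check Q = 2237
Then remove 0.4116 M of C.
Step 2:
                  J         C
  init      0.09541     1.531
  Δ       -0.007232  0.002411
  eq        0.08818     1.534
  solve Keq expr → x = 0.002411; check Q = 2237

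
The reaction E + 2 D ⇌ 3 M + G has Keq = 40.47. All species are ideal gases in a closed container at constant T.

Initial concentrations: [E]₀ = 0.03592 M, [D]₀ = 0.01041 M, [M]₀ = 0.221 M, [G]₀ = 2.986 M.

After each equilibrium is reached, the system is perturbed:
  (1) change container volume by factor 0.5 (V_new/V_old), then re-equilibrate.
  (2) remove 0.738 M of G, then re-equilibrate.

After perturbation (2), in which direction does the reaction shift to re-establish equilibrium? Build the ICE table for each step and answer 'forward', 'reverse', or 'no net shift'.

Direction: forward

Q₀ = 8280 vs Keq = 40.47 ⇒ Q>K, reverse
Step 1:
                    E           D           M           G
  I           0.03592     0.01041       0.221       2.986
  C           0.02517     0.05033     -0.0755    -0.02517
  E           0.06109     0.06074      0.1455       2.961
  solve Keq expr → x = -0.02517; check Q = 40.47
Then change container volume by factor 0.5 (V_new/V_old).
Step 2:
                    E           D           M           G
  I            0.1222      0.1215       0.291       5.922
  C          0.009739     0.01948    -0.02922   -0.009739
  E            0.1319       0.141      0.2618       5.912
  solve Keq expr → x = -0.009739; check Q = 40.47
Then remove 0.738 M of G.
Step 3:
                    E           D           M           G
  I            0.1319       0.141      0.2618       5.174
  C         -0.001889   -0.003777    0.005666    0.001889
  E              0.13      0.1372      0.2675       5.176
  solve Keq expr → x = 0.001889; check Q = 40.47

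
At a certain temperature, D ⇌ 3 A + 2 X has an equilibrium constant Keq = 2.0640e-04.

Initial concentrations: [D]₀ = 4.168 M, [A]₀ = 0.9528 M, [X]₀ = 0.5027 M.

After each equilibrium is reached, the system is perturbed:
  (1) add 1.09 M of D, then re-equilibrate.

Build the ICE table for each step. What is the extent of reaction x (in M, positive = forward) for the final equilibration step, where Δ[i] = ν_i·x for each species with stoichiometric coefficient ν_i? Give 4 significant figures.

x = 0.004126 M

Q₀ = 0.05244 vs Keq = 2.0640e-04 ⇒ Q>K, reverse
Step 1:
                  D         A         X
  init        4.168    0.9528    0.5027
  Δ          0.1889   -0.5666   -0.3777
  eq          4.357    0.3862     0.125
  solve Keq expr → x = -0.1889; check Q = 2.0640e-04
Then add 1.09 M of D.
Step 2:
                  D         A         X
  init        5.447    0.3862     0.125
  Δ       -0.004126   0.01238  0.008251
  eq          5.443    0.3986    0.1332
  solve Keq expr → x = 0.004126; check Q = 2.0640e-04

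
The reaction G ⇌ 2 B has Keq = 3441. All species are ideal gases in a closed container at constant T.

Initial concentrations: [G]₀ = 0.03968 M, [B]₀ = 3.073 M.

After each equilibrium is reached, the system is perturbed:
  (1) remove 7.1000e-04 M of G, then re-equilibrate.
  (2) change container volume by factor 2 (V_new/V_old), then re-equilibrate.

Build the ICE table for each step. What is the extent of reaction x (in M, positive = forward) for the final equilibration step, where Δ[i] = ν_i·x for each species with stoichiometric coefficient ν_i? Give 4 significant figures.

x = 7.1739e-04 M

Q₀ = 238 vs Keq = 3441 ⇒ Q<K, forward
Step 1:
                  G         B
  Initial   0.03968     3.073
  Change    -0.0368   0.07361
  Equil    0.002877     3.147
  solve Keq expr → x = 0.0368; check Q = 3441
Then remove 7.1000e-04 M of G.
Step 2:
                  G         B
  Initial  0.002167     3.147
  Change  7.0741e-04 -0.001415
  Equil    0.002875     3.145
  solve Keq expr → x = -7.0741e-04; check Q = 3441
Then change container volume by factor 2 (V_new/V_old).
Step 3:
                  G         B
  Initial  0.001437     1.573
  Change  -7.1739e-04  0.001435
  Equil   7.2001e-04     1.574
  solve Keq expr → x = 7.1739e-04; check Q = 3441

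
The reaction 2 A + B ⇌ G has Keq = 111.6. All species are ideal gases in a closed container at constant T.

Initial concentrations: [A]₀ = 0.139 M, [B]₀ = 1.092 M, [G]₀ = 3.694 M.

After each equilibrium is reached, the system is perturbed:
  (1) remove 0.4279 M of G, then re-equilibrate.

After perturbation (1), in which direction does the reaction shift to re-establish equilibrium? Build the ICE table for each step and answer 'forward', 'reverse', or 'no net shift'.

Q₀ = 175.1 vs Keq = 111.6 ⇒ Q>K, reverse
Step 1:
                  A         B         G
  init        0.139     1.092     3.694
  Δ          0.0334    0.0167   -0.0167
  eq         0.1724     1.109     3.677
  solve Keq expr → x = -0.0167; check Q = 111.6
Then remove 0.4279 M of G.
Step 2:
                  A         B         G
  init       0.1724     1.109     3.249
  Δ       -0.009856 -0.004928  0.004928
  eq         0.1625     1.104     3.254
  solve Keq expr → x = 0.004928; check Q = 111.6

Direction: forward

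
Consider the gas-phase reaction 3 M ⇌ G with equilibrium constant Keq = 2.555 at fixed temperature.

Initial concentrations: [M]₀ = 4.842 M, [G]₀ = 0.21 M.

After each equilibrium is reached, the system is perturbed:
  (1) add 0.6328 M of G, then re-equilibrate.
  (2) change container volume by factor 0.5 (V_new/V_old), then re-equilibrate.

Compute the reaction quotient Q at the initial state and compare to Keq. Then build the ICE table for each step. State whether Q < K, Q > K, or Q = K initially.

Q₀ = 0.00185; Q < K (proceeds forward)

Q₀ = 0.00185 vs Keq = 2.555 ⇒ Q<K, forward
Step 1:
                    M           G
  Initial       4.842        0.21
  Change       -3.997       1.332
  Equil        0.8451       1.542
  solve Keq expr → x = 1.332; check Q = 2.555
Then add 0.6328 M of G.
Step 2:
                    M           G
  Initial      0.8451       2.175
  Change      0.09786    -0.03262
  Equil         0.943       2.142
  solve Keq expr → x = -0.03262; check Q = 2.555
Then change container volume by factor 0.5 (V_new/V_old).
Step 3:
                    M           G
  Initial       1.886       4.285
  Change      -0.6774      0.2258
  Equil         1.209       4.511
  solve Keq expr → x = 0.2258; check Q = 2.555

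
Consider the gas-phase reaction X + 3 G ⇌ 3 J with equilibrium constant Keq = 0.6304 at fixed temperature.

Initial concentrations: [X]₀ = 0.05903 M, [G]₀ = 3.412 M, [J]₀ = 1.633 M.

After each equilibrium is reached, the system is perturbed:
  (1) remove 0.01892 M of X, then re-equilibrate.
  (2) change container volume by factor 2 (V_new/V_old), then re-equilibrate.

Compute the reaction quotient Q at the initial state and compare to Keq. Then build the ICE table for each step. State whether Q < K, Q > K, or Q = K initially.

Q₀ = 1.857 vs Keq = 0.6304 ⇒ Q>K, reverse
Step 1:
                    X           G           J
  init        0.05903       3.412       1.633
  Δ           0.05276      0.1583     -0.1583
  eq           0.1118        3.57       1.475
  solve Keq expr → x = -0.05276; check Q = 0.6304
Then remove 0.01892 M of X.
Step 2:
                    X           G           J
  init        0.09287        3.57       1.475
  Δ          0.009805     0.02941    -0.02941
  eq           0.1027         3.6       1.445
  solve Keq expr → x = -0.009805; check Q = 0.6304
Then change container volume by factor 2 (V_new/V_old).
Step 3:
                    X           G           J
  init        0.05134         1.8      0.7227
  Δ           0.02018     0.06053    -0.06053
  eq          0.07151        1.86      0.6621
  solve Keq expr → x = -0.02018; check Q = 0.6304

Q₀ = 1.857; Q > K (proceeds reverse)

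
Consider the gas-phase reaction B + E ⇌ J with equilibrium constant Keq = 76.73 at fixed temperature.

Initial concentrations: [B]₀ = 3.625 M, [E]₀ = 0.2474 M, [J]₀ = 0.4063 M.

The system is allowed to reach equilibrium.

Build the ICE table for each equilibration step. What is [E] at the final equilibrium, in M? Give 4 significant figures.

[E]_eq = 0.002511 M

Q₀ = 0.453 vs Keq = 76.73 ⇒ Q<K, forward
Step 1:
                    B           E           J
  init          3.625      0.2474      0.4063
  Δ           -0.2449     -0.2449      0.2449
  eq             3.38    0.002511      0.6512
  solve Keq expr → x = 0.2449; check Q = 76.73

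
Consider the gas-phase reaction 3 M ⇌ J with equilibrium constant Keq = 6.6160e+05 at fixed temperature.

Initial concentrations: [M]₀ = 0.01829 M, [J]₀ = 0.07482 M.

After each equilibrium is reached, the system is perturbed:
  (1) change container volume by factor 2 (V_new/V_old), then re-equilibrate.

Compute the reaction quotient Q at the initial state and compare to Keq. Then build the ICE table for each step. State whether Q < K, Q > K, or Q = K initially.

Q₀ = 1.2229e+04 vs Keq = 6.6160e+05 ⇒ Q<K, forward
Step 1:
                  M         J
  I         0.01829   0.07482
  C        -0.01336  0.004453
  E         0.00493   0.07927
  solve Keq expr → x = 0.004453; check Q = 6.6160e+05
Then change container volume by factor 2 (V_new/V_old).
Step 2:
                  M         J
  I        0.002465   0.03964
  C        0.001432 -4.7739e-04
  E        0.003897   0.03916
  solve Keq expr → x = -4.7739e-04; check Q = 6.6160e+05

Q₀ = 1.2229e+04; Q < K (proceeds forward)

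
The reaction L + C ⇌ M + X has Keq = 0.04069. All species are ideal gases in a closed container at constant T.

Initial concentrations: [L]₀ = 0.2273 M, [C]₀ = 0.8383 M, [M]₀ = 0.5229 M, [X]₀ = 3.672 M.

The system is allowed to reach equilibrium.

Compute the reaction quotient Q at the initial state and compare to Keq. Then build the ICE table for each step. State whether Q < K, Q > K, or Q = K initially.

Q₀ = 10.08 vs Keq = 0.04069 ⇒ Q>K, reverse
Step 1:
                   L          C          M          X
  init        0.2273     0.8383     0.5229      3.672
  Δ           0.5101     0.5101    -0.5101    -0.5101
  eq          0.7374      1.348     0.0128      3.162
  solve Keq expr → x = -0.5101; check Q = 0.04069

Q₀ = 10.08; Q > K (proceeds reverse)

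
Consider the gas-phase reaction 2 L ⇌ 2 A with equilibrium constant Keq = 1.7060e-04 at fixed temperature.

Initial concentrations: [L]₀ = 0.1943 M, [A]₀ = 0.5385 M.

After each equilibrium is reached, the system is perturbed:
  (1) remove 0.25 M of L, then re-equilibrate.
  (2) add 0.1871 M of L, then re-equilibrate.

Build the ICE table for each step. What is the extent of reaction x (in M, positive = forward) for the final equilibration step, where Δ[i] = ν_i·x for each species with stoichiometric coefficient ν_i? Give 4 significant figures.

x = 0.001206 M

Q₀ = 7.681 vs Keq = 1.7060e-04 ⇒ Q>K, reverse
Step 1:
                   L          A
  Initial     0.1943     0.5385
  Change      0.5291    -0.5291
  Equil       0.7234   0.009448
  solve Keq expr → x = -0.2645; check Q = 1.7060e-04
Then remove 0.25 M of L.
Step 2:
                   L          A
  Initial     0.4734   0.009448
  Change    0.003223  -0.003223
  Equil       0.4766   0.006225
  solve Keq expr → x = -0.001612; check Q = 1.7060e-04
Then add 0.1871 M of L.
Step 3:
                   L          A
  Initial     0.6637   0.006225
  Change   -0.002412   0.002412
  Equil       0.6613   0.008637
  solve Keq expr → x = 0.001206; check Q = 1.7060e-04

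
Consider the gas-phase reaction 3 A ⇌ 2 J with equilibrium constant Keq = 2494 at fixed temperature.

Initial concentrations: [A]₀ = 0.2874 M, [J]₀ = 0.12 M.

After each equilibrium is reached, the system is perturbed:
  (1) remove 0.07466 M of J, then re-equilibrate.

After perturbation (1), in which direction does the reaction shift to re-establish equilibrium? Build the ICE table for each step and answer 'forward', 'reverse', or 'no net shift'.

Direction: forward

Q₀ = 0.6066 vs Keq = 2494 ⇒ Q<K, forward
Step 1:
                  A         J
  I          0.2874      0.12
  C         -0.2551    0.1701
  E         0.03231    0.2901
  solve Keq expr → x = 0.08503; check Q = 2494
Then remove 0.07466 M of J.
Step 2:
                  A         J
  I         0.03231    0.2154
  C       -0.005514  0.003676
  E          0.0268    0.2191
  solve Keq expr → x = 0.001838; check Q = 2494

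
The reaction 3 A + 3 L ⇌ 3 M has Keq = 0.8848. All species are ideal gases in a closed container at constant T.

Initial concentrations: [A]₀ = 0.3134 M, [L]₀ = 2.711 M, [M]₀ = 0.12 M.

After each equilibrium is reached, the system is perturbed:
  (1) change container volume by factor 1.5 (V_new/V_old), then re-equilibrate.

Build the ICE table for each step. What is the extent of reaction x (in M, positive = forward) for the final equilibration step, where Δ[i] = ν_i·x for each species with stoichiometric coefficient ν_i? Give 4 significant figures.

Q₀ = 0.002817 vs Keq = 0.8848 ⇒ Q<K, forward
Step 1:
                   A          L          M
  init        0.3134      2.711       0.12
  Δ          -0.1868    -0.1868     0.1868
  eq          0.1266      2.524     0.3068
  solve Keq expr → x = 0.06227; check Q = 0.8848
Then change container volume by factor 1.5 (V_new/V_old).
Step 2:
                   A          L          M
  init        0.0844      1.683     0.2045
  Δ          0.02506    0.02506   -0.02506
  eq          0.1095      1.708     0.1795
  solve Keq expr → x = -0.008353; check Q = 0.8848

x = -0.008353 M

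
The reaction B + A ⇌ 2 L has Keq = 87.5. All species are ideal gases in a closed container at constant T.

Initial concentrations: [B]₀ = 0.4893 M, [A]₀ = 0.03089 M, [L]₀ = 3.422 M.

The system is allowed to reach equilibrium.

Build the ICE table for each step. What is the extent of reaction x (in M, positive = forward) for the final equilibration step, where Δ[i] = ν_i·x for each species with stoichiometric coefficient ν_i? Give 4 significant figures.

Q₀ = 774.8 vs Keq = 87.5 ⇒ Q>K, reverse
Step 1:
                  B         A         L
  init       0.4893   0.03089     3.422
  Δ          0.1456    0.1456   -0.2911
  eq         0.6349    0.1765     3.131
  solve Keq expr → x = -0.1456; check Q = 87.5

x = -0.1456 M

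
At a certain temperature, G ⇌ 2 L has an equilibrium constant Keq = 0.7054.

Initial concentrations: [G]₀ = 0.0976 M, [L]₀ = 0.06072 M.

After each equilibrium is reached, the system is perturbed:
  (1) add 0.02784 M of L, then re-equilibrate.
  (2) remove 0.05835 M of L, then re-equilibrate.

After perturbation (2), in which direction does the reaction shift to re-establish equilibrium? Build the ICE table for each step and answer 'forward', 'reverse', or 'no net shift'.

Direction: forward

Q₀ = 0.03778 vs Keq = 0.7054 ⇒ Q<K, forward
Step 1:
                   G          L
  Initial     0.0976    0.06072
  Change    -0.05565     0.1113
  Equil      0.04195      0.172
  solve Keq expr → x = 0.05565; check Q = 0.7054
Then add 0.02784 M of L.
Step 2:
                   G          L
  Initial    0.04195     0.1999
  Change    0.007011   -0.01402
  Equil      0.04896     0.1858
  solve Keq expr → x = -0.007011; check Q = 0.7054
Then remove 0.05835 M of L.
Step 3:
                   G          L
  Initial    0.04896     0.1275
  Change    -0.01436    0.02873
  Equil       0.0346     0.1562
  solve Keq expr → x = 0.01436; check Q = 0.7054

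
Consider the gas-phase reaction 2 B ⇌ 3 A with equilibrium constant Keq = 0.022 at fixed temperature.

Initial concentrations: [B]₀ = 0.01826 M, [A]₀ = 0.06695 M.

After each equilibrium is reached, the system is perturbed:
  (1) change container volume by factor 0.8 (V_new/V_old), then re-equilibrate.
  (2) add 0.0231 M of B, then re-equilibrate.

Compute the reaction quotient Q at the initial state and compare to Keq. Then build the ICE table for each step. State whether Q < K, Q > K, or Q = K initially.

Q₀ = 0.9 vs Keq = 0.022 ⇒ Q>K, reverse
Step 1:
                  B         A
  Initial   0.01826   0.06695
  Change    0.02251  -0.03376
  Equil     0.04077   0.03319
  solve Keq expr → x = -0.01125; check Q = 0.022
Then change container volume by factor 0.8 (V_new/V_old).
Step 2:
                  B         A
  Initial   0.05096   0.04149
  Change   0.001486 -0.002229
  Equil     0.05244   0.03926
  solve Keq expr → x = -7.4295e-04; check Q = 0.022
Then add 0.0231 M of B.
Step 3:
                  B         A
  Initial   0.07554   0.03926
  Change  -0.005553   0.00833
  Equil     0.06999   0.04759
  solve Keq expr → x = 0.002777; check Q = 0.022

Q₀ = 0.9; Q > K (proceeds reverse)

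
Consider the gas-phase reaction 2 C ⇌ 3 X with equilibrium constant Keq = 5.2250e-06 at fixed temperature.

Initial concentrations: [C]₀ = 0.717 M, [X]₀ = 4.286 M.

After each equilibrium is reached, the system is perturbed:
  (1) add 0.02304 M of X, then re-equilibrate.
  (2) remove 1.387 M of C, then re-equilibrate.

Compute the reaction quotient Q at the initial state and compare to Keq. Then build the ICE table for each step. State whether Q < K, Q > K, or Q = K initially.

Q₀ = 153.2 vs Keq = 5.2250e-06 ⇒ Q>K, reverse
Step 1:
                  C         X
  I           0.717     4.286
  C            2.83    -4.246
  E           3.547   0.04036
  solve Keq expr → x = -1.415; check Q = 5.2250e-06
Then add 0.02304 M of X.
Step 2:
                  C         X
  I           3.547    0.0634
  C         0.01528  -0.02292
  E           3.563   0.04048
  solve Keq expr → x = -0.007641; check Q = 5.2250e-06
Then remove 1.387 M of C.
Step 3:
                  C         X
  I           2.176   0.04048
  C        0.007516  -0.01127
  E           2.183    0.0292
  solve Keq expr → x = -0.003758; check Q = 5.2250e-06

Q₀ = 153.2; Q > K (proceeds reverse)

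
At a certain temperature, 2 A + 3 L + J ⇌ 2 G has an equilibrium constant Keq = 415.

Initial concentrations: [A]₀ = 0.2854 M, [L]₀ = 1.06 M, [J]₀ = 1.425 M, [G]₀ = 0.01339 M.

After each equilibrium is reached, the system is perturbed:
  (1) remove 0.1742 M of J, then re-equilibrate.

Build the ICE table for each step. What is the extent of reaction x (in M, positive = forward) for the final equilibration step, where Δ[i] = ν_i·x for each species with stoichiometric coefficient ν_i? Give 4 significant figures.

x = -7.0615e-04 M

Q₀ = 0.001297 vs Keq = 415 ⇒ Q<K, forward
Step 1:
                    A           L           J           G
  I            0.2854        1.06       1.425     0.01339
  C           -0.2634     -0.3951     -0.1317      0.2634
  E           0.02203      0.6649       1.293      0.2768
  solve Keq expr → x = 0.1317; check Q = 415
Then remove 0.1742 M of J.
Step 2:
                    A           L           J           G
  I           0.02203      0.6649       1.119      0.2768
  C          0.001412    0.002118  7.0615e-04   -0.001412
  E           0.02344      0.6671        1.12      0.2753
  solve Keq expr → x = -7.0615e-04; check Q = 415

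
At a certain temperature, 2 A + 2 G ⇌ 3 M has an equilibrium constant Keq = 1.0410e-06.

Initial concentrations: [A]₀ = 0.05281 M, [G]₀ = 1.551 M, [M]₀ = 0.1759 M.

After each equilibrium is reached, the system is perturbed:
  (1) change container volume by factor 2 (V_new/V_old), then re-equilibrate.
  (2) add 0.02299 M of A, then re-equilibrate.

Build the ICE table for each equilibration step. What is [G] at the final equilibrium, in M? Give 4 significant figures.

Q₀ = 0.8112 vs Keq = 1.0410e-06 ⇒ Q>K, reverse
Step 1:
                   A          G          M
  I          0.05281      1.551     0.1759
  C           0.1144     0.1144    -0.1716
  E           0.1672      1.665   0.004322
  solve Keq expr → x = -0.05719; check Q = 1.0410e-06
Then change container volume by factor 2 (V_new/V_old).
Step 2:
                   A          G          M
  I           0.0836     0.8327   0.002161
  C       2.9423e-04 2.9423e-04 -4.4134e-04
  E          0.08389      0.833   0.001719
  solve Keq expr → x = -1.4711e-04; check Q = 1.0410e-06
Then add 0.02299 M of A.
Step 3:
                   A          G          M
  I           0.1069      0.833   0.001719
  C       -1.9898e-04 -1.9898e-04 2.9847e-04
  E           0.1067     0.8328   0.002018
  solve Keq expr → x = 9.9489e-05; check Q = 1.0410e-06

[G]_eq = 0.8328 M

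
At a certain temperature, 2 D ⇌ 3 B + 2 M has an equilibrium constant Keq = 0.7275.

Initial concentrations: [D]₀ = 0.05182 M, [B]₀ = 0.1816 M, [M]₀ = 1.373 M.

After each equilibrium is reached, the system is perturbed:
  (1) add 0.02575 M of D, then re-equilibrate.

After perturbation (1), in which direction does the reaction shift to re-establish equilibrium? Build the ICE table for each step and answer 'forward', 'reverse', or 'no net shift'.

Direction: forward

Q₀ = 4.204 vs Keq = 0.7275 ⇒ Q>K, reverse
Step 1:
                   D          B          M
  I          0.05182     0.1816      1.373
  C          0.02902   -0.04353   -0.02902
  E          0.08084     0.1381      1.344
  solve Keq expr → x = -0.01451; check Q = 0.7275
Then add 0.02575 M of D.
Step 2:
                   D          B          M
  I           0.1066     0.1381      1.344
  C         -0.01062    0.01592    0.01062
  E          0.09597      0.154      1.355
  solve Keq expr → x = 0.005308; check Q = 0.7275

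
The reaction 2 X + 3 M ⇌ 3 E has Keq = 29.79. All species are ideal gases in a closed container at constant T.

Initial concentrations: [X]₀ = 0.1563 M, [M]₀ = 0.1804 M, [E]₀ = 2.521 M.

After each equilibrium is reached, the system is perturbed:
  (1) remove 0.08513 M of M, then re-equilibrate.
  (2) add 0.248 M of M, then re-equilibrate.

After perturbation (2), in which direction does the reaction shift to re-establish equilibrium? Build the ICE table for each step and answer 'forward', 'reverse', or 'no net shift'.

Direction: forward

Q₀ = 1.1171e+05 vs Keq = 29.79 ⇒ Q>K, reverse
Step 1:
                    X           M           E
  Initial      0.1563      0.1804       2.521
  Change       0.4422      0.6634     -0.6634
  Equil        0.5985      0.8438       1.858
  solve Keq expr → x = -0.2211; check Q = 29.79
Then remove 0.08513 M of M.
Step 2:
                    X           M           E
  Initial      0.5985      0.7586       1.858
  Change      0.02777     0.04165    -0.04165
  Equil        0.6263      0.8003       1.816
  solve Keq expr → x = -0.01388; check Q = 29.79
Then add 0.248 M of M.
Step 3:
                    X           M           E
  Initial      0.6263       1.048       1.816
  Change     -0.07814     -0.1172      0.1172
  Equil        0.5482      0.9311       1.933
  solve Keq expr → x = 0.03907; check Q = 29.79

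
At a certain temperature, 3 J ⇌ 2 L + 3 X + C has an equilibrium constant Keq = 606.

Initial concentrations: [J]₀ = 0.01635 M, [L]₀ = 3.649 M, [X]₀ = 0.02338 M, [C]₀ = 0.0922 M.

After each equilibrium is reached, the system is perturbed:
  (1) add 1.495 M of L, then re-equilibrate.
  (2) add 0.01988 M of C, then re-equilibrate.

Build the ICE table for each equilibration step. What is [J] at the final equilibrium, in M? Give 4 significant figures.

Q₀ = 3.59 vs Keq = 606 ⇒ Q<K, forward
Step 1:
                  J         L         X         C
  Initial   0.01635     3.649   0.02338    0.0922
  Change   -0.01183  0.007884   0.01183  0.003942
  Equil    0.004524     3.657   0.03521   0.09614
  solve Keq expr → x = 0.003942; check Q = 606
Then add 1.495 M of L.
Step 2:
                  J         L         X         C
  Initial  0.004524     5.152   0.03521   0.09614
  Change  9.9399e-04 -6.6266e-04 -9.9399e-04 -3.3133e-04
  Equil    0.005518     5.151   0.03421   0.09581
  solve Keq expr → x = -3.3133e-04; check Q = 606
Then add 0.01988 M of C.
Step 3:
                  J         L         X         C
  Initial  0.005518     5.151   0.03421    0.1157
  Change  3.0388e-04 -2.0258e-04 -3.0388e-04 -1.0129e-04
  Equil    0.005822     5.151   0.03391    0.1156
  solve Keq expr → x = -1.0129e-04; check Q = 606

[J]_eq = 0.005822 M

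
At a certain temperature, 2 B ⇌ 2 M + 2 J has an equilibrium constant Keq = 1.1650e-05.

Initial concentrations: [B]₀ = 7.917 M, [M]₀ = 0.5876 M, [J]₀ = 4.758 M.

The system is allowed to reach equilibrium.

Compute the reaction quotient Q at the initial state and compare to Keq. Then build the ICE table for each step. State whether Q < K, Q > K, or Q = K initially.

Q₀ = 0.1247; Q > K (proceeds reverse)

Q₀ = 0.1247 vs Keq = 1.1650e-05 ⇒ Q>K, reverse
Step 1:
                   B          M          J
  init         7.917     0.5876      4.758
  Δ           0.5807    -0.5807    -0.5807
  eq           8.498   0.006943      4.177
  solve Keq expr → x = -0.2903; check Q = 1.1650e-05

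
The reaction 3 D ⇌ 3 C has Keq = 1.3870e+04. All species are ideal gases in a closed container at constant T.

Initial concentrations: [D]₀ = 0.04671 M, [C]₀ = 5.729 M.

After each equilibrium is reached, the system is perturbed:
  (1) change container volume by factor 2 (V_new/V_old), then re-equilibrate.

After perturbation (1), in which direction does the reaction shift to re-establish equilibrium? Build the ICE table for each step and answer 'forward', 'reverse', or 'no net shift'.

Direction: no net shift

Q₀ = 1.8450e+06 vs Keq = 1.3870e+04 ⇒ Q>K, reverse
Step 1:
                   D          C
  Initial    0.04671      5.729
  Change      0.1841    -0.1841
  Equil       0.2308      5.545
  solve Keq expr → x = -0.06136; check Q = 1.3870e+04
Then change container volume by factor 2 (V_new/V_old).
Step 2:
                   D          C
  Initial     0.1154      2.772
  Change           0          0
  Equil       0.1154      2.772
  solve Keq expr → x = 0; check Q = 1.3870e+04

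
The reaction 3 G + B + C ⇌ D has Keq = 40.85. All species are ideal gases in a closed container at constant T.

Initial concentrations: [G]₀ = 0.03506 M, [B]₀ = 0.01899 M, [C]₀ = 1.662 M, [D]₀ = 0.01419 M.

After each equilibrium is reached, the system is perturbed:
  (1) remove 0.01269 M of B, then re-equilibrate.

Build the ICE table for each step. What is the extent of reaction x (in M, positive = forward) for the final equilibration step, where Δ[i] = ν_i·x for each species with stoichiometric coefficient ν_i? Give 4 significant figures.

Q₀ = 1.0433e+04 vs Keq = 40.85 ⇒ Q>K, reverse
Step 1:
                   G          B          C          D
  Initial    0.03506    0.01899      1.662    0.01419
  Change     0.03979    0.01326    0.01326   -0.01326
  Equil      0.07485    0.03225      1.675 9.2573e-04
  solve Keq expr → x = -0.01326; check Q = 40.85
Then remove 0.01269 M of B.
Step 2:
                   G          B          C          D
  Initial    0.07485    0.01956      1.675 9.2573e-04
  Change  9.9456e-04 3.3152e-04 3.3152e-04 -3.3152e-04
  Equil      0.07585     0.0199      1.676 5.9422e-04
  solve Keq expr → x = -3.3152e-04; check Q = 40.85

x = -3.3152e-04 M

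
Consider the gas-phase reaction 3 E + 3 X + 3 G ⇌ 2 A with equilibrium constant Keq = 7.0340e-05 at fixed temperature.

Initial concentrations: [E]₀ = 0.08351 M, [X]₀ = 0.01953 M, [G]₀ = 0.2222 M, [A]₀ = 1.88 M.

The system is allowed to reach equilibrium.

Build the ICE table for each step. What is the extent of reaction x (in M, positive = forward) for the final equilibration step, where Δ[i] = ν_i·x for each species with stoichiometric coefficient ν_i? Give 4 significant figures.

x = -0.7459 M

Q₀ = 7.4261e+10 vs Keq = 7.0340e-05 ⇒ Q>K, reverse
Step 1:
                  E         X         G         A
  init      0.08351   0.01953    0.2222      1.88
  Δ           2.238     2.238     2.238    -1.492
  eq          2.321     2.257      2.46    0.3881
  solve Keq expr → x = -0.7459; check Q = 7.0340e-05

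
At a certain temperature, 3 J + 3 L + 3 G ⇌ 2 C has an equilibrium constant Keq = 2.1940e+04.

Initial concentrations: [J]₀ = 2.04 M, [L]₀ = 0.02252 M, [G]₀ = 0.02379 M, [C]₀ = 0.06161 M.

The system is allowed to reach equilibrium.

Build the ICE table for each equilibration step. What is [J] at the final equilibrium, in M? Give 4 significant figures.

Q₀ = 2.9075e+06 vs Keq = 2.1940e+04 ⇒ Q>K, reverse
Step 1:
                   J          L          G          C
  Initial       2.04    0.02252    0.02379    0.06161
  Change     0.02388    0.02388    0.02388   -0.01592
  Equil        2.064     0.0464    0.04767    0.04569
  solve Keq expr → x = -0.00796; check Q = 2.1940e+04

[J]_eq = 2.064 M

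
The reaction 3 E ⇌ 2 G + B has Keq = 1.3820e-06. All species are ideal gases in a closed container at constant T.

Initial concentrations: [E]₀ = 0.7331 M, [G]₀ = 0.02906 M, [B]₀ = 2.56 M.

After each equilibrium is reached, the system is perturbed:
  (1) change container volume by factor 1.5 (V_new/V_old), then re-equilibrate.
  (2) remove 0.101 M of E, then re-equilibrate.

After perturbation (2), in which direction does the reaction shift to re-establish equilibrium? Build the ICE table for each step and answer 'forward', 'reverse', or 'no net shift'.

Q₀ = 0.005487 vs Keq = 1.3820e-06 ⇒ Q>K, reverse
Step 1:
                    E           G           B
  I            0.7331     0.02906        2.56
  C           0.04283    -0.02856    -0.01428
  E            0.7759  5.0360e-04       2.546
  solve Keq expr → x = -0.01428; check Q = 1.3820e-06
Then change container volume by factor 1.5 (V_new/V_old).
Step 2:
                    E           G           B
  I            0.5173  3.3573e-04       1.697
  C                 0           0           0
  E            0.5173  3.3573e-04       1.697
  solve Keq expr → x = 0; check Q = 1.3820e-06
Then remove 0.101 M of E.
Step 3:
                    E           G           B
  I            0.4163  3.3573e-04       1.697
  C        1.3985e-04 -9.3233e-05 -4.6617e-05
  E            0.4164  2.4250e-04       1.697
  solve Keq expr → x = -4.6617e-05; check Q = 1.3820e-06

Direction: reverse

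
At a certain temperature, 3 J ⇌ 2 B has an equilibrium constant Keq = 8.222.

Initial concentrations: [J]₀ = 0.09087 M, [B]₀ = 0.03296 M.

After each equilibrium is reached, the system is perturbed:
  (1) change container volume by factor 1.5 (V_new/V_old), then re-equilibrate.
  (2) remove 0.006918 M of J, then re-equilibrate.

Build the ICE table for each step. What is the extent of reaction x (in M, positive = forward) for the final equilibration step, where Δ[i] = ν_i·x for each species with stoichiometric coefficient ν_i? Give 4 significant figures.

Q₀ = 1.448 vs Keq = 8.222 ⇒ Q<K, forward
Step 1:
                   J          B
  I          0.09087    0.03296
  C         -0.02435    0.01623
  E          0.06652    0.04919
  solve Keq expr → x = 0.008117; check Q = 8.222
Then change container volume by factor 1.5 (V_new/V_old).
Step 2:
                   J          B
  I          0.04435     0.0328
  C         0.003782  -0.002521
  E          0.04813    0.03027
  solve Keq expr → x = -0.001261; check Q = 8.222
Then remove 0.006918 M of J.
Step 3:
                   J          B
  I          0.04121    0.03027
  C         0.004028  -0.002685
  E          0.04524    0.02759
  solve Keq expr → x = -0.001343; check Q = 8.222

x = -0.001343 M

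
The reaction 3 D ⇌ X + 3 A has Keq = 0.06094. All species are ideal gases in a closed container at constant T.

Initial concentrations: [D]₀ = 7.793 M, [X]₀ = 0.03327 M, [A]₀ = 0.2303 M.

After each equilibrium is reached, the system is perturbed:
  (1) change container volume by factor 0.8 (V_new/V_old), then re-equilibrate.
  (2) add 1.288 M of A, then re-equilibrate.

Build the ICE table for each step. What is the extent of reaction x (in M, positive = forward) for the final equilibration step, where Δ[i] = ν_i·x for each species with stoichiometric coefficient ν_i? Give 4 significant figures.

x = -0.2291 M

Q₀ = 8.5866e-07 vs Keq = 0.06094 ⇒ Q<K, forward
Step 1:
                    D           X           A
  init          7.793     0.03327      0.2303
  Δ            -2.186      0.7286       2.186
  eq            5.607      0.7618       2.416
  solve Keq expr → x = 0.7286; check Q = 0.06094
Then change container volume by factor 0.8 (V_new/V_old).
Step 2:
                    D           X           A
  init          7.009      0.9523        3.02
  Δ            0.1242     -0.0414     -0.1242
  eq            7.133      0.9109       2.896
  solve Keq expr → x = -0.0414; check Q = 0.06094
Then add 1.288 M of A.
Step 3:
                    D           X           A
  init          7.133      0.9109       4.184
  Δ            0.6872     -0.2291     -0.6872
  eq            7.821      0.6818       3.497
  solve Keq expr → x = -0.2291; check Q = 0.06094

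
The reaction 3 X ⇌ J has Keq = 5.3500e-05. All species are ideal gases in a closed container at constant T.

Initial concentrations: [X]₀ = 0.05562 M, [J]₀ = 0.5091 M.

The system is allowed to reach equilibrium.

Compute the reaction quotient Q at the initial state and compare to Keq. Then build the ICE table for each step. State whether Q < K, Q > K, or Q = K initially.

Q₀ = 2959; Q > K (proceeds reverse)

Q₀ = 2959 vs Keq = 5.3500e-05 ⇒ Q>K, reverse
Step 1:
                   X          J
  init       0.05562     0.5091
  Δ            1.527    -0.5089
  eq           1.582 2.1194e-04
  solve Keq expr → x = -0.5089; check Q = 5.3500e-05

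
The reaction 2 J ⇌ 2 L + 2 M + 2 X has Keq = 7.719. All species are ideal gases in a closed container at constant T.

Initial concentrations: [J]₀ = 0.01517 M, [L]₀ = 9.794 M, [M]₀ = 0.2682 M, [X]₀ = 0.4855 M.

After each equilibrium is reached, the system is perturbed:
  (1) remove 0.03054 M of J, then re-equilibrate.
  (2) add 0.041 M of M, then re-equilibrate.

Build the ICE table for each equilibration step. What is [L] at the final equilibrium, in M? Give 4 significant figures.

[L]_eq = 9.625 M

Q₀ = 7067 vs Keq = 7.719 ⇒ Q>K, reverse
Step 1:
                   J          L          M          X
  I          0.01517      9.794     0.2682     0.4855
  C           0.1395    -0.1395    -0.1395    -0.1395
  E           0.1547      9.654     0.1287      0.346
  solve Keq expr → x = -0.06976; check Q = 7.719
Then remove 0.03054 M of J.
Step 2:
                   J          L          M          X
  I           0.1242      9.654     0.1287      0.346
  C          0.01164   -0.01164   -0.01164   -0.01164
  E           0.1358      9.643      0.117     0.3343
  solve Keq expr → x = -0.005822; check Q = 7.719
Then add 0.041 M of M.
Step 3:
                   J          L          M          X
  I           0.1358      9.643      0.158     0.3343
  C          0.01787   -0.01787   -0.01787   -0.01787
  E           0.1537      9.625     0.1402     0.3165
  solve Keq expr → x = -0.008933; check Q = 7.719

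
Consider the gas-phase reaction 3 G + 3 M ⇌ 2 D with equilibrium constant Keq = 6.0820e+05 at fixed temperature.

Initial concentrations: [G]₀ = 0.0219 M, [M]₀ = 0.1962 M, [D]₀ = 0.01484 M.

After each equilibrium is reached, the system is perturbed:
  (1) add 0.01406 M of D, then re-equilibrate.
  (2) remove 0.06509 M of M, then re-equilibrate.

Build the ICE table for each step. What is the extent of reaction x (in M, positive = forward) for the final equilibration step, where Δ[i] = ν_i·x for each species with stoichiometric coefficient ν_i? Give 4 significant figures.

x = -0.001124 M

Q₀ = 2776 vs Keq = 6.0820e+05 ⇒ Q<K, forward
Step 1:
                  G         M         D
  Initial    0.0219    0.1962   0.01484
  Change    -0.0162   -0.0162    0.0108
  Equil    0.005701      0.18   0.02564
  solve Keq expr → x = 0.0054; check Q = 6.0820e+05
Then add 0.01406 M of D.
Step 2:
                  G         M         D
  Initial  0.005701      0.18    0.0397
  Change   0.001712  0.001712 -0.001141
  Equil    0.007413    0.1817   0.03856
  solve Keq expr → x = -5.7062e-04; check Q = 6.0820e+05
Then remove 0.06509 M of M.
Step 3:
                  G         M         D
  Initial  0.007413    0.1166   0.03856
  Change   0.003372  0.003372 -0.002248
  Equil     0.01079      0.12   0.03631
  solve Keq expr → x = -0.001124; check Q = 6.0820e+05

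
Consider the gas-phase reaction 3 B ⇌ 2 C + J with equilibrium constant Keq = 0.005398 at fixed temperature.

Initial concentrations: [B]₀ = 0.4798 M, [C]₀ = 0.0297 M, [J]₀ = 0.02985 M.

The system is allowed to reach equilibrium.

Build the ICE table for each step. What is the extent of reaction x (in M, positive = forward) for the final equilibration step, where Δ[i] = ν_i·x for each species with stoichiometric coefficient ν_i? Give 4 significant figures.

Q₀ = 2.3838e-04 vs Keq = 0.005398 ⇒ Q<K, forward
Step 1:
                   B          C          J
  I           0.4798     0.0297    0.02985
  C         -0.07591     0.0506     0.0253
  E           0.4039     0.0803    0.05515
  solve Keq expr → x = 0.0253; check Q = 0.005398

x = 0.0253 M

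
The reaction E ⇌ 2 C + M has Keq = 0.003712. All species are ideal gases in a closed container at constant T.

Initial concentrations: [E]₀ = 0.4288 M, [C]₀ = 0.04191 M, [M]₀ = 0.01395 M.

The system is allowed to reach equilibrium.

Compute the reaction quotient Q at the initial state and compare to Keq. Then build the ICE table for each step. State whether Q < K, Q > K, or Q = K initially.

Q₀ = 5.7142e-05; Q < K (proceeds forward)

Q₀ = 5.7142e-05 vs Keq = 0.003712 ⇒ Q<K, forward
Step 1:
                  E         C         M
  init       0.4288   0.04191   0.01395
  Δ        -0.05192    0.1038   0.05192
  eq         0.3769    0.1457   0.06587
  solve Keq expr → x = 0.05192; check Q = 0.003712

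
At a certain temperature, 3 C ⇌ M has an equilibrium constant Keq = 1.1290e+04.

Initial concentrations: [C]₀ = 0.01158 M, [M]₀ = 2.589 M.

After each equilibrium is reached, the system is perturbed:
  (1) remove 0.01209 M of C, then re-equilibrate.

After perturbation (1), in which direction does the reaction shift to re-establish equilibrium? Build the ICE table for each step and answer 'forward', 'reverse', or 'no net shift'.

Direction: reverse

Q₀ = 1.6673e+06 vs Keq = 1.1290e+04 ⇒ Q>K, reverse
Step 1:
                    C           M
  init        0.01158       2.589
  Δ            0.0495     -0.0165
  eq          0.06108       2.573
  solve Keq expr → x = -0.0165; check Q = 1.1290e+04
Then remove 0.01209 M of C.
Step 2:
                    C           M
  init        0.04899       2.573
  Δ           0.01206   -0.004019
  eq          0.06105       2.568
  solve Keq expr → x = -0.004019; check Q = 1.1290e+04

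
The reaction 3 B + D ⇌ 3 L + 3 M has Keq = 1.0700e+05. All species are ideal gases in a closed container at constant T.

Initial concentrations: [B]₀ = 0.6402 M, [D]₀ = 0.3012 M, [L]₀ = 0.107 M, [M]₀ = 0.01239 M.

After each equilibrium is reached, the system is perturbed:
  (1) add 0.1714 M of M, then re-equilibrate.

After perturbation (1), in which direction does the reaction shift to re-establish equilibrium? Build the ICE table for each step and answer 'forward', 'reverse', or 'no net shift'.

Q₀ = 2.9482e-08 vs Keq = 1.0700e+05 ⇒ Q<K, forward
Step 1:
                  B         D         L         M
  Initial    0.6402    0.3012     0.107   0.01239
  Change     -0.619   -0.2063     0.619     0.619
  Equil     0.02117   0.09486     0.726    0.6314
  solve Keq expr → x = 0.2063; check Q = 1.0700e+05
Then add 0.1714 M of M.
Step 2:
                  B         D         L         M
  Initial   0.02117   0.09486     0.726    0.8028
  Change    0.00522   0.00174  -0.00522  -0.00522
  Equil     0.02639    0.0966    0.7208    0.7976
  solve Keq expr → x = -0.00174; check Q = 1.0700e+05

Direction: reverse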